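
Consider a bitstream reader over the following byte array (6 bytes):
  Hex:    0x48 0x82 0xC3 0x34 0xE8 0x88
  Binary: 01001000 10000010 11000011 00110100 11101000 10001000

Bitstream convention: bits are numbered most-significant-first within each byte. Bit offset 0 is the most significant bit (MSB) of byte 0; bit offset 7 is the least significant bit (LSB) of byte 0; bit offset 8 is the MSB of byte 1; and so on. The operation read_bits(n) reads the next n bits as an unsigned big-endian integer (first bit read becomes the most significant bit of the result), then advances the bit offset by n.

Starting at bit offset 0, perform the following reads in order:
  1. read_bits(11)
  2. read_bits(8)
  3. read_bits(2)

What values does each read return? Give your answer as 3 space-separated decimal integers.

Read 1: bits[0:11] width=11 -> value=580 (bin 01001000100); offset now 11 = byte 1 bit 3; 37 bits remain
Read 2: bits[11:19] width=8 -> value=22 (bin 00010110); offset now 19 = byte 2 bit 3; 29 bits remain
Read 3: bits[19:21] width=2 -> value=0 (bin 00); offset now 21 = byte 2 bit 5; 27 bits remain

Answer: 580 22 0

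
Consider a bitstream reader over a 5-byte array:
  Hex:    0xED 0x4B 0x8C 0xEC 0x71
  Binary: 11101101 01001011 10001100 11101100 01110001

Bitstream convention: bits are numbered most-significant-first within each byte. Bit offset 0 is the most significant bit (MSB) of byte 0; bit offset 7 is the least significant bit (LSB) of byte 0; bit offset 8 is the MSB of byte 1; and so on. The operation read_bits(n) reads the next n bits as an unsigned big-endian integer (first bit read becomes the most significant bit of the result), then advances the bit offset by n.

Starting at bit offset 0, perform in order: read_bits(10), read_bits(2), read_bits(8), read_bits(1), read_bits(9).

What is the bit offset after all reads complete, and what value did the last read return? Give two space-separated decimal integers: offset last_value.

Answer: 30 315

Derivation:
Read 1: bits[0:10] width=10 -> value=949 (bin 1110110101); offset now 10 = byte 1 bit 2; 30 bits remain
Read 2: bits[10:12] width=2 -> value=0 (bin 00); offset now 12 = byte 1 bit 4; 28 bits remain
Read 3: bits[12:20] width=8 -> value=184 (bin 10111000); offset now 20 = byte 2 bit 4; 20 bits remain
Read 4: bits[20:21] width=1 -> value=1 (bin 1); offset now 21 = byte 2 bit 5; 19 bits remain
Read 5: bits[21:30] width=9 -> value=315 (bin 100111011); offset now 30 = byte 3 bit 6; 10 bits remain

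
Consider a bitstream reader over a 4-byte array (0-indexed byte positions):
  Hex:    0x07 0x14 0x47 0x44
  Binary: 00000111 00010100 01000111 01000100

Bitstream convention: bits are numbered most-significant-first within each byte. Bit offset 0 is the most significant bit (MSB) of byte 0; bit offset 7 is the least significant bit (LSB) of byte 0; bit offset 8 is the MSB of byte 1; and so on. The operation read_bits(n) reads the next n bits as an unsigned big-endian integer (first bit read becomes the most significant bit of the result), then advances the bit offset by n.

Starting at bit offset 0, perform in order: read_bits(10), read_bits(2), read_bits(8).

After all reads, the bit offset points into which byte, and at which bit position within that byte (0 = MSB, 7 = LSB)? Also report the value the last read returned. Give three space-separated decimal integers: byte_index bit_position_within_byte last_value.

Read 1: bits[0:10] width=10 -> value=28 (bin 0000011100); offset now 10 = byte 1 bit 2; 22 bits remain
Read 2: bits[10:12] width=2 -> value=1 (bin 01); offset now 12 = byte 1 bit 4; 20 bits remain
Read 3: bits[12:20] width=8 -> value=68 (bin 01000100); offset now 20 = byte 2 bit 4; 12 bits remain

Answer: 2 4 68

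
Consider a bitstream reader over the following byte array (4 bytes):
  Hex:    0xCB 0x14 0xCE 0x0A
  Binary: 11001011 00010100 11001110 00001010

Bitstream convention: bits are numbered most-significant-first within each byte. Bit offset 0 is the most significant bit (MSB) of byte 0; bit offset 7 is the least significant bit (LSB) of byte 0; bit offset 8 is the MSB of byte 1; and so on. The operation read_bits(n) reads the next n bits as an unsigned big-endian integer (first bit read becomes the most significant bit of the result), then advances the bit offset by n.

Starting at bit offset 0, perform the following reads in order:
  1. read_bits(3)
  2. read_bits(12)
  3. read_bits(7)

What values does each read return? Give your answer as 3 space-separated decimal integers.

Read 1: bits[0:3] width=3 -> value=6 (bin 110); offset now 3 = byte 0 bit 3; 29 bits remain
Read 2: bits[3:15] width=12 -> value=1418 (bin 010110001010); offset now 15 = byte 1 bit 7; 17 bits remain
Read 3: bits[15:22] width=7 -> value=51 (bin 0110011); offset now 22 = byte 2 bit 6; 10 bits remain

Answer: 6 1418 51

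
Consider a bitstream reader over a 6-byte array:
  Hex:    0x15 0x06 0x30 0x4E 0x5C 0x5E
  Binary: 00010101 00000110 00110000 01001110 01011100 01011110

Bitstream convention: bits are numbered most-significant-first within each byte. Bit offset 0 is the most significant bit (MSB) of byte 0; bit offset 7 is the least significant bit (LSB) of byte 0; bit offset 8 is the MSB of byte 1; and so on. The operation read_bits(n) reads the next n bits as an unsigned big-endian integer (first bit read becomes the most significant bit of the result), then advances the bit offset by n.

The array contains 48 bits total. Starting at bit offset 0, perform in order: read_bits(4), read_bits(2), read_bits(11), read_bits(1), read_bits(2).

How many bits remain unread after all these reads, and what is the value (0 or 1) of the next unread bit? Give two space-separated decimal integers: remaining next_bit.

Read 1: bits[0:4] width=4 -> value=1 (bin 0001); offset now 4 = byte 0 bit 4; 44 bits remain
Read 2: bits[4:6] width=2 -> value=1 (bin 01); offset now 6 = byte 0 bit 6; 42 bits remain
Read 3: bits[6:17] width=11 -> value=524 (bin 01000001100); offset now 17 = byte 2 bit 1; 31 bits remain
Read 4: bits[17:18] width=1 -> value=0 (bin 0); offset now 18 = byte 2 bit 2; 30 bits remain
Read 5: bits[18:20] width=2 -> value=3 (bin 11); offset now 20 = byte 2 bit 4; 28 bits remain

Answer: 28 0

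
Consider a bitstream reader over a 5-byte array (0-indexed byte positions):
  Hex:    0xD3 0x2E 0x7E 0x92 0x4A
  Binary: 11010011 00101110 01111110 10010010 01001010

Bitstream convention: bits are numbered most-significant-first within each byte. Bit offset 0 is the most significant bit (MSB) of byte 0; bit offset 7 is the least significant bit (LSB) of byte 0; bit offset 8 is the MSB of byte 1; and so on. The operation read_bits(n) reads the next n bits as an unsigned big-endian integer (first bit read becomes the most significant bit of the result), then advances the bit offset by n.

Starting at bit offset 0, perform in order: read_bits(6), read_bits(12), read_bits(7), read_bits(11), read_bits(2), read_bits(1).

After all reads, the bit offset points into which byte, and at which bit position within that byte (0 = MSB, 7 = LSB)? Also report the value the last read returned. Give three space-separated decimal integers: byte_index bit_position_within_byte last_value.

Read 1: bits[0:6] width=6 -> value=52 (bin 110100); offset now 6 = byte 0 bit 6; 34 bits remain
Read 2: bits[6:18] width=12 -> value=3257 (bin 110010111001); offset now 18 = byte 2 bit 2; 22 bits remain
Read 3: bits[18:25] width=7 -> value=125 (bin 1111101); offset now 25 = byte 3 bit 1; 15 bits remain
Read 4: bits[25:36] width=11 -> value=292 (bin 00100100100); offset now 36 = byte 4 bit 4; 4 bits remain
Read 5: bits[36:38] width=2 -> value=2 (bin 10); offset now 38 = byte 4 bit 6; 2 bits remain
Read 6: bits[38:39] width=1 -> value=1 (bin 1); offset now 39 = byte 4 bit 7; 1 bits remain

Answer: 4 7 1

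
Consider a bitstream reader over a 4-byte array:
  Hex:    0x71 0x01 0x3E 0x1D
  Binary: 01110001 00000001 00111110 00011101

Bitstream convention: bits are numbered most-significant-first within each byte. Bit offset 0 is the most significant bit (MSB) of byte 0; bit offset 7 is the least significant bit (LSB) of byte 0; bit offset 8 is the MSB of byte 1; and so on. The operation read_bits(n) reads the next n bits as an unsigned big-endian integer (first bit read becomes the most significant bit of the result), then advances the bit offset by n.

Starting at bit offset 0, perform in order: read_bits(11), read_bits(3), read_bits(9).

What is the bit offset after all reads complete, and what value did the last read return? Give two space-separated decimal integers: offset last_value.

Read 1: bits[0:11] width=11 -> value=904 (bin 01110001000); offset now 11 = byte 1 bit 3; 21 bits remain
Read 2: bits[11:14] width=3 -> value=0 (bin 000); offset now 14 = byte 1 bit 6; 18 bits remain
Read 3: bits[14:23] width=9 -> value=159 (bin 010011111); offset now 23 = byte 2 bit 7; 9 bits remain

Answer: 23 159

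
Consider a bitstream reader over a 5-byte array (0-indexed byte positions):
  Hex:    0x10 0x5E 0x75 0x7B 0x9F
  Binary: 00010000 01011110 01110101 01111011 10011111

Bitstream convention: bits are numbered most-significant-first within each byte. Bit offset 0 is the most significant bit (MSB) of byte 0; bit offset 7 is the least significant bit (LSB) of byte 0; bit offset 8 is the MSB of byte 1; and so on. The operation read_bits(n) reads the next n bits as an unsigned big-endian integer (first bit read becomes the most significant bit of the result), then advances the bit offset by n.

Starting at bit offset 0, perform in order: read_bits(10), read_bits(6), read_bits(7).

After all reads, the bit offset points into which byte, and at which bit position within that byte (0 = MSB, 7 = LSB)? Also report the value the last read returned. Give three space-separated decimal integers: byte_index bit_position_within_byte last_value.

Read 1: bits[0:10] width=10 -> value=65 (bin 0001000001); offset now 10 = byte 1 bit 2; 30 bits remain
Read 2: bits[10:16] width=6 -> value=30 (bin 011110); offset now 16 = byte 2 bit 0; 24 bits remain
Read 3: bits[16:23] width=7 -> value=58 (bin 0111010); offset now 23 = byte 2 bit 7; 17 bits remain

Answer: 2 7 58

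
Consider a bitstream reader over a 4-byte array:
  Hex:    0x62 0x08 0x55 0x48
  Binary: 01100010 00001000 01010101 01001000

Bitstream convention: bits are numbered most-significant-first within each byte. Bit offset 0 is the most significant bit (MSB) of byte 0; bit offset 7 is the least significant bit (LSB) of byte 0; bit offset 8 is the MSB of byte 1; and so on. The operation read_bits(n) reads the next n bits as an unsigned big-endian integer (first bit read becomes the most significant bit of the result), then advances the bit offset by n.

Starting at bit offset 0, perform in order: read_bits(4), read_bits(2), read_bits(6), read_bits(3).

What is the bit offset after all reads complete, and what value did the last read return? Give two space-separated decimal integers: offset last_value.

Read 1: bits[0:4] width=4 -> value=6 (bin 0110); offset now 4 = byte 0 bit 4; 28 bits remain
Read 2: bits[4:6] width=2 -> value=0 (bin 00); offset now 6 = byte 0 bit 6; 26 bits remain
Read 3: bits[6:12] width=6 -> value=32 (bin 100000); offset now 12 = byte 1 bit 4; 20 bits remain
Read 4: bits[12:15] width=3 -> value=4 (bin 100); offset now 15 = byte 1 bit 7; 17 bits remain

Answer: 15 4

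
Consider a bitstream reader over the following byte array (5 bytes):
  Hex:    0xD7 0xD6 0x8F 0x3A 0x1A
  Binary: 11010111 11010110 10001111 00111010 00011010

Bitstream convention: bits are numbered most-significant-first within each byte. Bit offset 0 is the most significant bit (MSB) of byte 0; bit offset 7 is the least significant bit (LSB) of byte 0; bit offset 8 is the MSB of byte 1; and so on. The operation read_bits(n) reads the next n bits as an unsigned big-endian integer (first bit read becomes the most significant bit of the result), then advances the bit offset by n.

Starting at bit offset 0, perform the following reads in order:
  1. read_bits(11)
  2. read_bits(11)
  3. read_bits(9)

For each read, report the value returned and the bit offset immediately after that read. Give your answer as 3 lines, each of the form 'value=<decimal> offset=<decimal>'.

Read 1: bits[0:11] width=11 -> value=1726 (bin 11010111110); offset now 11 = byte 1 bit 3; 29 bits remain
Read 2: bits[11:22] width=11 -> value=1443 (bin 10110100011); offset now 22 = byte 2 bit 6; 18 bits remain
Read 3: bits[22:31] width=9 -> value=413 (bin 110011101); offset now 31 = byte 3 bit 7; 9 bits remain

Answer: value=1726 offset=11
value=1443 offset=22
value=413 offset=31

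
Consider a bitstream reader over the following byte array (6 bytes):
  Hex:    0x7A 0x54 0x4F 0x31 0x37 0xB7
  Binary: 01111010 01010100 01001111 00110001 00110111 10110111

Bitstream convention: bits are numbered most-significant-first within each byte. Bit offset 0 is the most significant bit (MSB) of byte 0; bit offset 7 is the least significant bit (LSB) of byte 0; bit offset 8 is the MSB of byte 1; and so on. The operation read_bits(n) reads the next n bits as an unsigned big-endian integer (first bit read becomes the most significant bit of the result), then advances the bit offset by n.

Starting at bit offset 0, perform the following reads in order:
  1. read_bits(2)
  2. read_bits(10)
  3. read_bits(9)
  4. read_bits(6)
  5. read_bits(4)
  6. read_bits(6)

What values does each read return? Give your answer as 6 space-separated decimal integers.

Read 1: bits[0:2] width=2 -> value=1 (bin 01); offset now 2 = byte 0 bit 2; 46 bits remain
Read 2: bits[2:12] width=10 -> value=933 (bin 1110100101); offset now 12 = byte 1 bit 4; 36 bits remain
Read 3: bits[12:21] width=9 -> value=137 (bin 010001001); offset now 21 = byte 2 bit 5; 27 bits remain
Read 4: bits[21:27] width=6 -> value=57 (bin 111001); offset now 27 = byte 3 bit 3; 21 bits remain
Read 5: bits[27:31] width=4 -> value=8 (bin 1000); offset now 31 = byte 3 bit 7; 17 bits remain
Read 6: bits[31:37] width=6 -> value=38 (bin 100110); offset now 37 = byte 4 bit 5; 11 bits remain

Answer: 1 933 137 57 8 38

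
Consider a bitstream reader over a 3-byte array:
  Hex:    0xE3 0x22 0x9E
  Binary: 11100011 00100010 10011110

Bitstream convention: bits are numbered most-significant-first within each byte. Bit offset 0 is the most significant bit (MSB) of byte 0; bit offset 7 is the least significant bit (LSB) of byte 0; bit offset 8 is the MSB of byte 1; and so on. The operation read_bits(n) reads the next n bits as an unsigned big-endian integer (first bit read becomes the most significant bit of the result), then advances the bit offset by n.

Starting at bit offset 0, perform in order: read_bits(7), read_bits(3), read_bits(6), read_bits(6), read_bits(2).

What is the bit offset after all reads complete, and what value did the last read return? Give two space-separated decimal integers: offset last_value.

Read 1: bits[0:7] width=7 -> value=113 (bin 1110001); offset now 7 = byte 0 bit 7; 17 bits remain
Read 2: bits[7:10] width=3 -> value=4 (bin 100); offset now 10 = byte 1 bit 2; 14 bits remain
Read 3: bits[10:16] width=6 -> value=34 (bin 100010); offset now 16 = byte 2 bit 0; 8 bits remain
Read 4: bits[16:22] width=6 -> value=39 (bin 100111); offset now 22 = byte 2 bit 6; 2 bits remain
Read 5: bits[22:24] width=2 -> value=2 (bin 10); offset now 24 = byte 3 bit 0; 0 bits remain

Answer: 24 2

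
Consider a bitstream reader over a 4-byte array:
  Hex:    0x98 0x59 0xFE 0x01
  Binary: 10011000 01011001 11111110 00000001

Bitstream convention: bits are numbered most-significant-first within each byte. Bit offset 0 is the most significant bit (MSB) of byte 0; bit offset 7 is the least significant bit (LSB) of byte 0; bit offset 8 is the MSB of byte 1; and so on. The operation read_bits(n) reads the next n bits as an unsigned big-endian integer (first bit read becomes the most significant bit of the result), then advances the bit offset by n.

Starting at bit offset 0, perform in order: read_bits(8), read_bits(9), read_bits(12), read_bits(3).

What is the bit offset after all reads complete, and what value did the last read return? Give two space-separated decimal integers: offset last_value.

Answer: 32 1

Derivation:
Read 1: bits[0:8] width=8 -> value=152 (bin 10011000); offset now 8 = byte 1 bit 0; 24 bits remain
Read 2: bits[8:17] width=9 -> value=179 (bin 010110011); offset now 17 = byte 2 bit 1; 15 bits remain
Read 3: bits[17:29] width=12 -> value=4032 (bin 111111000000); offset now 29 = byte 3 bit 5; 3 bits remain
Read 4: bits[29:32] width=3 -> value=1 (bin 001); offset now 32 = byte 4 bit 0; 0 bits remain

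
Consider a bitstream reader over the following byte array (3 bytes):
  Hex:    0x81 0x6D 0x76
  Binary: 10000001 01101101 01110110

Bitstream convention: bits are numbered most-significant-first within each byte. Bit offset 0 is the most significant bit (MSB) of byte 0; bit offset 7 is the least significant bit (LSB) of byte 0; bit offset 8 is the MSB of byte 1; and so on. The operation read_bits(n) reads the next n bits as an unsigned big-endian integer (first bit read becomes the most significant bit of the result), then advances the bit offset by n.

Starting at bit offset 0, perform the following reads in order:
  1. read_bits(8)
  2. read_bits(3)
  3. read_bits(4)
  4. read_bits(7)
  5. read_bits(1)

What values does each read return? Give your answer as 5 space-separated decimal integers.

Read 1: bits[0:8] width=8 -> value=129 (bin 10000001); offset now 8 = byte 1 bit 0; 16 bits remain
Read 2: bits[8:11] width=3 -> value=3 (bin 011); offset now 11 = byte 1 bit 3; 13 bits remain
Read 3: bits[11:15] width=4 -> value=6 (bin 0110); offset now 15 = byte 1 bit 7; 9 bits remain
Read 4: bits[15:22] width=7 -> value=93 (bin 1011101); offset now 22 = byte 2 bit 6; 2 bits remain
Read 5: bits[22:23] width=1 -> value=1 (bin 1); offset now 23 = byte 2 bit 7; 1 bits remain

Answer: 129 3 6 93 1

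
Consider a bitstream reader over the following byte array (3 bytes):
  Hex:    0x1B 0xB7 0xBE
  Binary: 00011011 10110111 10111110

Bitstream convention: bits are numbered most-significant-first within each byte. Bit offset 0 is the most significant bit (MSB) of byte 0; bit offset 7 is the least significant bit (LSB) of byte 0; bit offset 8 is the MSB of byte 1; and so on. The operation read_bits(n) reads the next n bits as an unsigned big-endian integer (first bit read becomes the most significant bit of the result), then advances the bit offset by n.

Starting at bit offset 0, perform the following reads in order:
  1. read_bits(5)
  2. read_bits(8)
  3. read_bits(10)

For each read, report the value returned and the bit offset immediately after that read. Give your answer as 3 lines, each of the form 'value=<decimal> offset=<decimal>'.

Read 1: bits[0:5] width=5 -> value=3 (bin 00011); offset now 5 = byte 0 bit 5; 19 bits remain
Read 2: bits[5:13] width=8 -> value=118 (bin 01110110); offset now 13 = byte 1 bit 5; 11 bits remain
Read 3: bits[13:23] width=10 -> value=991 (bin 1111011111); offset now 23 = byte 2 bit 7; 1 bits remain

Answer: value=3 offset=5
value=118 offset=13
value=991 offset=23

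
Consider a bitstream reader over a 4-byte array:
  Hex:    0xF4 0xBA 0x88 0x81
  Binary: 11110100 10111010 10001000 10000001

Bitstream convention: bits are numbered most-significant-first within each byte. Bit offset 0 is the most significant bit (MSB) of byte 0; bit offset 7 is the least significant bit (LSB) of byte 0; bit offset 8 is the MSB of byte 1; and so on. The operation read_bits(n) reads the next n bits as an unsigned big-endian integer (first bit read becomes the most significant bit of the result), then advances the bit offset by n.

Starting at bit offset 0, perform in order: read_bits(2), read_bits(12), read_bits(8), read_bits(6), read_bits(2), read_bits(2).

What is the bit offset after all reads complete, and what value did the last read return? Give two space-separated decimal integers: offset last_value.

Read 1: bits[0:2] width=2 -> value=3 (bin 11); offset now 2 = byte 0 bit 2; 30 bits remain
Read 2: bits[2:14] width=12 -> value=3374 (bin 110100101110); offset now 14 = byte 1 bit 6; 18 bits remain
Read 3: bits[14:22] width=8 -> value=162 (bin 10100010); offset now 22 = byte 2 bit 6; 10 bits remain
Read 4: bits[22:28] width=6 -> value=8 (bin 001000); offset now 28 = byte 3 bit 4; 4 bits remain
Read 5: bits[28:30] width=2 -> value=0 (bin 00); offset now 30 = byte 3 bit 6; 2 bits remain
Read 6: bits[30:32] width=2 -> value=1 (bin 01); offset now 32 = byte 4 bit 0; 0 bits remain

Answer: 32 1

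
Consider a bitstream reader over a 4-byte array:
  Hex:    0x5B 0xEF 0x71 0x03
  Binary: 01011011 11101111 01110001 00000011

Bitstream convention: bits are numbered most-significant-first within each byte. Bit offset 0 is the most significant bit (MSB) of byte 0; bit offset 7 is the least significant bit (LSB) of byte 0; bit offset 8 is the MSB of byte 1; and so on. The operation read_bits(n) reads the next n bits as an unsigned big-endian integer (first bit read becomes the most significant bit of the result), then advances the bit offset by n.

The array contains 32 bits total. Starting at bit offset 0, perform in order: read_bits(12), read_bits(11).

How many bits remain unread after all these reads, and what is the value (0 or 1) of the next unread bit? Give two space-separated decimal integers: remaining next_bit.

Read 1: bits[0:12] width=12 -> value=1470 (bin 010110111110); offset now 12 = byte 1 bit 4; 20 bits remain
Read 2: bits[12:23] width=11 -> value=1976 (bin 11110111000); offset now 23 = byte 2 bit 7; 9 bits remain

Answer: 9 1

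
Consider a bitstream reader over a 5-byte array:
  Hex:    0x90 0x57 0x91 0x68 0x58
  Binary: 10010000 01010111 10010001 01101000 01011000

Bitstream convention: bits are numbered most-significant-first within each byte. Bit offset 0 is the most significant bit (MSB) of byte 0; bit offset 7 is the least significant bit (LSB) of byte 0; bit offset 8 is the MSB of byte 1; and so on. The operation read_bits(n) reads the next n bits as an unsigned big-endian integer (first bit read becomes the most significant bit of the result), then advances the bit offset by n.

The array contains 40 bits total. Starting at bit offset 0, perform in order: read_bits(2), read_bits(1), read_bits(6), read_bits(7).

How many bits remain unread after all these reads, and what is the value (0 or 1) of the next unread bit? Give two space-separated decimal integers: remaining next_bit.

Answer: 24 1

Derivation:
Read 1: bits[0:2] width=2 -> value=2 (bin 10); offset now 2 = byte 0 bit 2; 38 bits remain
Read 2: bits[2:3] width=1 -> value=0 (bin 0); offset now 3 = byte 0 bit 3; 37 bits remain
Read 3: bits[3:9] width=6 -> value=32 (bin 100000); offset now 9 = byte 1 bit 1; 31 bits remain
Read 4: bits[9:16] width=7 -> value=87 (bin 1010111); offset now 16 = byte 2 bit 0; 24 bits remain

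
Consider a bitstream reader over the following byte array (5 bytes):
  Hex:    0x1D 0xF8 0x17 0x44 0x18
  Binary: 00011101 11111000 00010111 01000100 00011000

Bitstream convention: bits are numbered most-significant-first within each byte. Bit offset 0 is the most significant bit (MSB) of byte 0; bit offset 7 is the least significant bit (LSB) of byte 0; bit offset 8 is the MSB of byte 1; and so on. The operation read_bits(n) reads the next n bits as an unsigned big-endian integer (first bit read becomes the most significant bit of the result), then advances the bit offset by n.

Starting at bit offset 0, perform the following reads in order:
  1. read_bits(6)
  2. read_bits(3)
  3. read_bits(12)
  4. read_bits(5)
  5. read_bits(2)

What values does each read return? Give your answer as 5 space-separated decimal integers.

Answer: 7 3 3842 29 0

Derivation:
Read 1: bits[0:6] width=6 -> value=7 (bin 000111); offset now 6 = byte 0 bit 6; 34 bits remain
Read 2: bits[6:9] width=3 -> value=3 (bin 011); offset now 9 = byte 1 bit 1; 31 bits remain
Read 3: bits[9:21] width=12 -> value=3842 (bin 111100000010); offset now 21 = byte 2 bit 5; 19 bits remain
Read 4: bits[21:26] width=5 -> value=29 (bin 11101); offset now 26 = byte 3 bit 2; 14 bits remain
Read 5: bits[26:28] width=2 -> value=0 (bin 00); offset now 28 = byte 3 bit 4; 12 bits remain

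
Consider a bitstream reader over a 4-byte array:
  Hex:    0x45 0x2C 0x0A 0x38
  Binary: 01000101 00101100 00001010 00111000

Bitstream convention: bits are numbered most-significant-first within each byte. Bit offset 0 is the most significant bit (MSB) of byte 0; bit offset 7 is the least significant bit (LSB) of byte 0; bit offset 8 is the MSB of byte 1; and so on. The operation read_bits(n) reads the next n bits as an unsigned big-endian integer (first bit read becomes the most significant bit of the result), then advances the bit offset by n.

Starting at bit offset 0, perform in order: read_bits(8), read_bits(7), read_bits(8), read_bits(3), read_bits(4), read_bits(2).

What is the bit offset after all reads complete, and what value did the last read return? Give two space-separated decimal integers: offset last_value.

Read 1: bits[0:8] width=8 -> value=69 (bin 01000101); offset now 8 = byte 1 bit 0; 24 bits remain
Read 2: bits[8:15] width=7 -> value=22 (bin 0010110); offset now 15 = byte 1 bit 7; 17 bits remain
Read 3: bits[15:23] width=8 -> value=5 (bin 00000101); offset now 23 = byte 2 bit 7; 9 bits remain
Read 4: bits[23:26] width=3 -> value=0 (bin 000); offset now 26 = byte 3 bit 2; 6 bits remain
Read 5: bits[26:30] width=4 -> value=14 (bin 1110); offset now 30 = byte 3 bit 6; 2 bits remain
Read 6: bits[30:32] width=2 -> value=0 (bin 00); offset now 32 = byte 4 bit 0; 0 bits remain

Answer: 32 0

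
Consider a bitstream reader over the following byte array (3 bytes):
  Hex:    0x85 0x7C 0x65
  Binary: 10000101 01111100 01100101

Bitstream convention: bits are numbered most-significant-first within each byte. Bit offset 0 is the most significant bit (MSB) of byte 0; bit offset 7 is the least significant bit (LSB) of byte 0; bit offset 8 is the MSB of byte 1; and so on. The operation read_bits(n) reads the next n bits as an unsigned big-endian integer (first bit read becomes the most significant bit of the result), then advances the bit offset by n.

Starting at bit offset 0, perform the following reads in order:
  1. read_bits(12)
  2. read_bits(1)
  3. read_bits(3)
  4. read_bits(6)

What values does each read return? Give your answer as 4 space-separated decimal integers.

Read 1: bits[0:12] width=12 -> value=2135 (bin 100001010111); offset now 12 = byte 1 bit 4; 12 bits remain
Read 2: bits[12:13] width=1 -> value=1 (bin 1); offset now 13 = byte 1 bit 5; 11 bits remain
Read 3: bits[13:16] width=3 -> value=4 (bin 100); offset now 16 = byte 2 bit 0; 8 bits remain
Read 4: bits[16:22] width=6 -> value=25 (bin 011001); offset now 22 = byte 2 bit 6; 2 bits remain

Answer: 2135 1 4 25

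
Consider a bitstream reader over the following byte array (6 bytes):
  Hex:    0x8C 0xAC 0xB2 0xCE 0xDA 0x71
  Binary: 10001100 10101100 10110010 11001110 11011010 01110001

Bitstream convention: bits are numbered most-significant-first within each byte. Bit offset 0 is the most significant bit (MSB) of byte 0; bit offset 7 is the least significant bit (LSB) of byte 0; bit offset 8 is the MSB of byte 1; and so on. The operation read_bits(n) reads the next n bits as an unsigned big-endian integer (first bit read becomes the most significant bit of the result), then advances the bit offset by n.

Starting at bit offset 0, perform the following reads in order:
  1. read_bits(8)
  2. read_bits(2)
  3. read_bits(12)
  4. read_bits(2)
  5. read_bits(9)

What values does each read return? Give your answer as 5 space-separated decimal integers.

Read 1: bits[0:8] width=8 -> value=140 (bin 10001100); offset now 8 = byte 1 bit 0; 40 bits remain
Read 2: bits[8:10] width=2 -> value=2 (bin 10); offset now 10 = byte 1 bit 2; 38 bits remain
Read 3: bits[10:22] width=12 -> value=2860 (bin 101100101100); offset now 22 = byte 2 bit 6; 26 bits remain
Read 4: bits[22:24] width=2 -> value=2 (bin 10); offset now 24 = byte 3 bit 0; 24 bits remain
Read 5: bits[24:33] width=9 -> value=413 (bin 110011101); offset now 33 = byte 4 bit 1; 15 bits remain

Answer: 140 2 2860 2 413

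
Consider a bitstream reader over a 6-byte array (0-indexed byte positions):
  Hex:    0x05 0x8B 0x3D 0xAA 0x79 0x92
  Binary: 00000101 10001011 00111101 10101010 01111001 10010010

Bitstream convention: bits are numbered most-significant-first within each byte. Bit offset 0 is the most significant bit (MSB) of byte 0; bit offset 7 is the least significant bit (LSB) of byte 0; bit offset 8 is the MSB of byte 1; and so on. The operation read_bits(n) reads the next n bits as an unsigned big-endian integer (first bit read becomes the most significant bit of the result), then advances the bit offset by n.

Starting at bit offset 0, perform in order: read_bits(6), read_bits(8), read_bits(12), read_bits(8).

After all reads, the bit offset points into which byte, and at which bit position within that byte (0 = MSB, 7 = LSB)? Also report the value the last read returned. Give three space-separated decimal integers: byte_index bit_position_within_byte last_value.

Read 1: bits[0:6] width=6 -> value=1 (bin 000001); offset now 6 = byte 0 bit 6; 42 bits remain
Read 2: bits[6:14] width=8 -> value=98 (bin 01100010); offset now 14 = byte 1 bit 6; 34 bits remain
Read 3: bits[14:26] width=12 -> value=3318 (bin 110011110110); offset now 26 = byte 3 bit 2; 22 bits remain
Read 4: bits[26:34] width=8 -> value=169 (bin 10101001); offset now 34 = byte 4 bit 2; 14 bits remain

Answer: 4 2 169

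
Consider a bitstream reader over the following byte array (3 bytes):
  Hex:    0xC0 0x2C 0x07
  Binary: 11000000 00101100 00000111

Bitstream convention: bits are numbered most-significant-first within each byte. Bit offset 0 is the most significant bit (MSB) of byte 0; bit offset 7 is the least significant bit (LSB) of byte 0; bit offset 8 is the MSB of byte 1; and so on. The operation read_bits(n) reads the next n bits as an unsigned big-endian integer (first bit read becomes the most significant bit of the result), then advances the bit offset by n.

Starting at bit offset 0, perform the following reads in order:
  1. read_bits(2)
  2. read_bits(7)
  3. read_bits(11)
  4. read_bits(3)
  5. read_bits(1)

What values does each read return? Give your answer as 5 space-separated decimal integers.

Answer: 3 0 704 3 1

Derivation:
Read 1: bits[0:2] width=2 -> value=3 (bin 11); offset now 2 = byte 0 bit 2; 22 bits remain
Read 2: bits[2:9] width=7 -> value=0 (bin 0000000); offset now 9 = byte 1 bit 1; 15 bits remain
Read 3: bits[9:20] width=11 -> value=704 (bin 01011000000); offset now 20 = byte 2 bit 4; 4 bits remain
Read 4: bits[20:23] width=3 -> value=3 (bin 011); offset now 23 = byte 2 bit 7; 1 bits remain
Read 5: bits[23:24] width=1 -> value=1 (bin 1); offset now 24 = byte 3 bit 0; 0 bits remain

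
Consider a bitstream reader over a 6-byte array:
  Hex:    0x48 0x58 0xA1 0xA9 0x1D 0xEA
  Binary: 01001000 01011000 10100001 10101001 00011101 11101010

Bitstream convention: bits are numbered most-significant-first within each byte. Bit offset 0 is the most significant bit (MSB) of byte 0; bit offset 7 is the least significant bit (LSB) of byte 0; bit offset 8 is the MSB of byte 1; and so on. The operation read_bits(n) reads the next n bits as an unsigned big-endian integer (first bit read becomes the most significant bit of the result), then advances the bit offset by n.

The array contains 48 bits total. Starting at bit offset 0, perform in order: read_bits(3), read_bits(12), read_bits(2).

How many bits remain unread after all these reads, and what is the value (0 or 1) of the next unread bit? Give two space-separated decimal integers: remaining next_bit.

Answer: 31 0

Derivation:
Read 1: bits[0:3] width=3 -> value=2 (bin 010); offset now 3 = byte 0 bit 3; 45 bits remain
Read 2: bits[3:15] width=12 -> value=1068 (bin 010000101100); offset now 15 = byte 1 bit 7; 33 bits remain
Read 3: bits[15:17] width=2 -> value=1 (bin 01); offset now 17 = byte 2 bit 1; 31 bits remain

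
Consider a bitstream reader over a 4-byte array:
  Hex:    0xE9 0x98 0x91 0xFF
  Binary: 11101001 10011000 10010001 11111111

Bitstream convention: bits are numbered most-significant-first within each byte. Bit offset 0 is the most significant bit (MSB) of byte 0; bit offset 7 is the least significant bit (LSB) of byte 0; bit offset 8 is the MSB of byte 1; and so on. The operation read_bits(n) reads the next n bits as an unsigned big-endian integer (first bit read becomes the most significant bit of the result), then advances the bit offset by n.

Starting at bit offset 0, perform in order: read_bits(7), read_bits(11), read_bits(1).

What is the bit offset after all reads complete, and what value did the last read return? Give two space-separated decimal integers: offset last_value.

Read 1: bits[0:7] width=7 -> value=116 (bin 1110100); offset now 7 = byte 0 bit 7; 25 bits remain
Read 2: bits[7:18] width=11 -> value=1634 (bin 11001100010); offset now 18 = byte 2 bit 2; 14 bits remain
Read 3: bits[18:19] width=1 -> value=0 (bin 0); offset now 19 = byte 2 bit 3; 13 bits remain

Answer: 19 0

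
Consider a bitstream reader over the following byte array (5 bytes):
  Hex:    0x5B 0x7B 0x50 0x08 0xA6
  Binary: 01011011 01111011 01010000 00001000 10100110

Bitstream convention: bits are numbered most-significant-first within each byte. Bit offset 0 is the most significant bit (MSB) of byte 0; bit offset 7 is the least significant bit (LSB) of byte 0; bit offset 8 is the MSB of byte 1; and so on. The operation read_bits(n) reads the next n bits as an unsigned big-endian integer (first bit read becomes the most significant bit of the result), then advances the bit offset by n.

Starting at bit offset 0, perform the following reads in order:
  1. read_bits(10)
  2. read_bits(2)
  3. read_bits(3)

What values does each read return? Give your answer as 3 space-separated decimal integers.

Answer: 365 3 5

Derivation:
Read 1: bits[0:10] width=10 -> value=365 (bin 0101101101); offset now 10 = byte 1 bit 2; 30 bits remain
Read 2: bits[10:12] width=2 -> value=3 (bin 11); offset now 12 = byte 1 bit 4; 28 bits remain
Read 3: bits[12:15] width=3 -> value=5 (bin 101); offset now 15 = byte 1 bit 7; 25 bits remain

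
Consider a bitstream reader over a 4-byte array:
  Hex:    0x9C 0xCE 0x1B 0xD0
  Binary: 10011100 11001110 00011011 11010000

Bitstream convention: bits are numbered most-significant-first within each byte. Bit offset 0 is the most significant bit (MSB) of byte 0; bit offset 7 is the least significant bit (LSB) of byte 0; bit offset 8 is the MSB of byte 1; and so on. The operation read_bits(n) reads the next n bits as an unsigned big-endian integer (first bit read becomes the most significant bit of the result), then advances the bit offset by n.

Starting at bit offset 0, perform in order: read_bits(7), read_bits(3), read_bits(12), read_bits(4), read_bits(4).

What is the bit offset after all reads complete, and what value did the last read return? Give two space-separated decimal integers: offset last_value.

Read 1: bits[0:7] width=7 -> value=78 (bin 1001110); offset now 7 = byte 0 bit 7; 25 bits remain
Read 2: bits[7:10] width=3 -> value=3 (bin 011); offset now 10 = byte 1 bit 2; 22 bits remain
Read 3: bits[10:22] width=12 -> value=902 (bin 001110000110); offset now 22 = byte 2 bit 6; 10 bits remain
Read 4: bits[22:26] width=4 -> value=15 (bin 1111); offset now 26 = byte 3 bit 2; 6 bits remain
Read 5: bits[26:30] width=4 -> value=4 (bin 0100); offset now 30 = byte 3 bit 6; 2 bits remain

Answer: 30 4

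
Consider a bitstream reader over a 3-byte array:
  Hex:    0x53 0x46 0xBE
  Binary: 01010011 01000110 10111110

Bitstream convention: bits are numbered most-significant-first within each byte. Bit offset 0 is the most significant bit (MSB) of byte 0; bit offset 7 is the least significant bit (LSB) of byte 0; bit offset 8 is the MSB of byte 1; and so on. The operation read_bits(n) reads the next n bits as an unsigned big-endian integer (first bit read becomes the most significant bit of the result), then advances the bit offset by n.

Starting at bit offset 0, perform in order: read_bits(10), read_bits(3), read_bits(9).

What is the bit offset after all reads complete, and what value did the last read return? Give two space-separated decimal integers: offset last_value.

Read 1: bits[0:10] width=10 -> value=333 (bin 0101001101); offset now 10 = byte 1 bit 2; 14 bits remain
Read 2: bits[10:13] width=3 -> value=0 (bin 000); offset now 13 = byte 1 bit 5; 11 bits remain
Read 3: bits[13:22] width=9 -> value=431 (bin 110101111); offset now 22 = byte 2 bit 6; 2 bits remain

Answer: 22 431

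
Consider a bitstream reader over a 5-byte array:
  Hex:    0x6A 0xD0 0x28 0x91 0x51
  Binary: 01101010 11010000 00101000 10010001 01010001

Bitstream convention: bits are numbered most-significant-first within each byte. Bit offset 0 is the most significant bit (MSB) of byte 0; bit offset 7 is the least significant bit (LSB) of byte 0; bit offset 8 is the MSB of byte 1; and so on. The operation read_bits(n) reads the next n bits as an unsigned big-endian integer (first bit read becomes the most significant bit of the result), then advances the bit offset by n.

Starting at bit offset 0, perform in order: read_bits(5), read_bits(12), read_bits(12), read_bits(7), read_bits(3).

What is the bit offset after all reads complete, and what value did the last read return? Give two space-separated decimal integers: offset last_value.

Answer: 39 0

Derivation:
Read 1: bits[0:5] width=5 -> value=13 (bin 01101); offset now 5 = byte 0 bit 5; 35 bits remain
Read 2: bits[5:17] width=12 -> value=1440 (bin 010110100000); offset now 17 = byte 2 bit 1; 23 bits remain
Read 3: bits[17:29] width=12 -> value=1298 (bin 010100010010); offset now 29 = byte 3 bit 5; 11 bits remain
Read 4: bits[29:36] width=7 -> value=21 (bin 0010101); offset now 36 = byte 4 bit 4; 4 bits remain
Read 5: bits[36:39] width=3 -> value=0 (bin 000); offset now 39 = byte 4 bit 7; 1 bits remain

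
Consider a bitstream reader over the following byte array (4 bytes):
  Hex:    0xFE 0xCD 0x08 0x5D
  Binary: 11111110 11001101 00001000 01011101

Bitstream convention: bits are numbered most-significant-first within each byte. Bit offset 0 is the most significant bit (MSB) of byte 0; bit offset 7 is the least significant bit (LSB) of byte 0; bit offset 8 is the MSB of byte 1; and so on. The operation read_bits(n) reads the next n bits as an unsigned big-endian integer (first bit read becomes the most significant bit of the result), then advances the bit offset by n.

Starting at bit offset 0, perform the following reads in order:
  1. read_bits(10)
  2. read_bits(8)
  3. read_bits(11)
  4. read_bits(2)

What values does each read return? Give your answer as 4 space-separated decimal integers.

Read 1: bits[0:10] width=10 -> value=1019 (bin 1111111011); offset now 10 = byte 1 bit 2; 22 bits remain
Read 2: bits[10:18] width=8 -> value=52 (bin 00110100); offset now 18 = byte 2 bit 2; 14 bits remain
Read 3: bits[18:29] width=11 -> value=267 (bin 00100001011); offset now 29 = byte 3 bit 5; 3 bits remain
Read 4: bits[29:31] width=2 -> value=2 (bin 10); offset now 31 = byte 3 bit 7; 1 bits remain

Answer: 1019 52 267 2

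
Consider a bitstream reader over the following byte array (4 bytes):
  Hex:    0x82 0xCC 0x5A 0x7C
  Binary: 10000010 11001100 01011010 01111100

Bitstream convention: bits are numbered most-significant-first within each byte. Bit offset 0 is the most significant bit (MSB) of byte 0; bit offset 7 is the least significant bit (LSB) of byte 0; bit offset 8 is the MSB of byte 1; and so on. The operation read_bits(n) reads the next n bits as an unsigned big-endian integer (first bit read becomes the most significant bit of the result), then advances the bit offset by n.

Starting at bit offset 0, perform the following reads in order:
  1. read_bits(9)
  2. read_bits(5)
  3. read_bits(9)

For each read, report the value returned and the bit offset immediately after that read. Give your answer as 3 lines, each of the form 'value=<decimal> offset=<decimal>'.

Answer: value=261 offset=9
value=19 offset=14
value=45 offset=23

Derivation:
Read 1: bits[0:9] width=9 -> value=261 (bin 100000101); offset now 9 = byte 1 bit 1; 23 bits remain
Read 2: bits[9:14] width=5 -> value=19 (bin 10011); offset now 14 = byte 1 bit 6; 18 bits remain
Read 3: bits[14:23] width=9 -> value=45 (bin 000101101); offset now 23 = byte 2 bit 7; 9 bits remain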